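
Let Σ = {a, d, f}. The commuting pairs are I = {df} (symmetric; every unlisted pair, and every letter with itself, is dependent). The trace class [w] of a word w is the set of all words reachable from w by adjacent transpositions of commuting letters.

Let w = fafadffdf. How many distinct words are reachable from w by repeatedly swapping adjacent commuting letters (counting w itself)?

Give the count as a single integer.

10

0(f) covers ∅
1(a) covers 0:f
2(f) covers 1:a
3(a) covers 2:f
4(d) covers 3:a
5(f) covers 3:a
6(f) covers 5:f
7(d) covers 4:d
8(f) covers 6:f
floor of heap: 0:f
completions by unplaced set U, small U first (add the entries for U minus each lowest piece of U):
  |U|=1: {7}:1  {8}:1
  |U|=2: {4,7}:1  {6,8}:1  {7,8}:2
  |U|=3: {4,7,8}:3  {5,6,8}:1  {6,7,8}:3
  |U|=4: {4,6,7,8}:6  {5,6,7,8}:4
  |U|=5: {4,5,6,7,8}:10
  |U|=6: {3,4,5,6,7,8}:10
  |U|=7: {2,3,4,5,6,7,8}:10
  start at 0(f): 10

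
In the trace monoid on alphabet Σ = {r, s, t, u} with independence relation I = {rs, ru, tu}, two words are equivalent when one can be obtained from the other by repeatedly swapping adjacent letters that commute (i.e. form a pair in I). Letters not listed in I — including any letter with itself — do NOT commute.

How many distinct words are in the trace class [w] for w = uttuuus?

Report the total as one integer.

15

#0=u has no predecessor
#1=t has no predecessor
#2=t depends on [1:t]
#3=u depends on [0:u]
#4=u depends on [3:u]
#5=u depends on [4:u]
#6=s depends on [2:t, 5:u]
sources: [0:u, 1:t]
N(rest) = Σ N(rest − s) over sources s of rest; N(one piece) = 1:
  size 1 → [6]=1
  size 2 → [2,6]=1  [5,6]=1
  size 3 → [1,2,6]=1  [2,5,6]=2  [4,5,6]=1
  size 4 → [1,2,5,6]=3  [2,4,5,6]=3  [3,4,5,6]=1
  size 5 → [0,3,4,5,6]=1  [1,2,4,5,6]=6  [2,3,4,5,6]=4
  first=0(u) contributes 10
  first=1(t) contributes 5
|[w]| = 15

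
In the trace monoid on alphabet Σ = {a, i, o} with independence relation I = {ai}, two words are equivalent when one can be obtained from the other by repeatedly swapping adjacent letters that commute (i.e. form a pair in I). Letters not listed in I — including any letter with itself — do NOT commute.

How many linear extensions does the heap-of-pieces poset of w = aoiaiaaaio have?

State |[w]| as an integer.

#0=a has no predecessor
#1=o depends on [0:a]
#2=i depends on [1:o]
#3=a depends on [1:o]
#4=i depends on [2:i]
#5=a depends on [3:a]
#6=a depends on [5:a]
#7=a depends on [6:a]
#8=i depends on [4:i]
#9=o depends on [7:a, 8:i]
sources: [0:a]
N(rest) = Σ N(rest − s) over sources s of rest; N(one piece) = 1:
  size 1 → [9]=1
  size 2 → [7,9]=1  [8,9]=1
  size 3 → [4,8,9]=1  [6,7,9]=1  [7,8,9]=2
  size 4 → [2,4,8,9]=1  [4,7,8,9]=3  [5,6,7,9]=1  [6,7,8,9]=3
  size 5 → [2,4,7,8,9]=4  [3,5,6,7,9]=1  [4,6,7,8,9]=6  [5,6,7,8,9]=4
  size 6 → [2,4,6,7,8,9]=10  [3,5,6,7,8,9]=5  [4,5,6,7,8,9]=10
  size 7 → [2,4,5,6,7,8,9]=20  [3,4,5,6,7,8,9]=15
  size 8 → [2,3,4,5,6,7,8,9]=35
  first=0(a) contributes 35

35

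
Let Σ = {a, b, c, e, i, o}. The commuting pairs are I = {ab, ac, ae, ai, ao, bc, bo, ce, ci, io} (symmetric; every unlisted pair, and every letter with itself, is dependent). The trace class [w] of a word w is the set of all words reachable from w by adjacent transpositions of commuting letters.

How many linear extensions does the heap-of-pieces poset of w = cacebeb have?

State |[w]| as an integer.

105

piece 0:c — minimal
piece 1:a — minimal
piece 2:c rests on {0:c}
piece 3:e — minimal
piece 4:b rests on {3:e}
piece 5:e rests on {4:b}
piece 6:b rests on {5:e}
minimal pieces: {0:c, 1:a, 3:e}
ways to finish when only these pieces remain (= sum over removing one remaining piece with nothing left below it):
  1 left: {1}→1  {2}→1  {6}→1
  2 left: {0,2}→1  {1,2}→2  {1,6}→2  {2,6}→2  {5,6}→1
  3 left: {0,1,2}→3  {0,2,6}→3  {1,2,6}→6  {1,5,6}→3  {2,5,6}→3  {4,5,6}→1
  4 left: {0,1,2,6}→12  {0,2,5,6}→6  {1,2,5,6}→12  {1,4,5,6}→4  {2,4,5,6}→4  {3,4,5,6}→1
  5 left: {0,1,2,5,6}→30  {0,2,4,5,6}→10  {1,2,4,5,6}→20  {1,3,4,5,6}→5  {2,3,4,5,6}→5
  placing 0:c first → 30 extensions
  placing 1:a first → 15 extensions
  placing 3:e first → 60 extensions
total linear extensions = 105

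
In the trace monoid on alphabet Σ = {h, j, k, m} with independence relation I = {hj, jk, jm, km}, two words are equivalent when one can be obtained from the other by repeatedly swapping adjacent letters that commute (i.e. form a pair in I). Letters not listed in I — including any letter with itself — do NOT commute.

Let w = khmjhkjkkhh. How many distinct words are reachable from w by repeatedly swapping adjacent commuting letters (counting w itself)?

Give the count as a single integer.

55

0(k) covers ∅
1(h) covers 0:k
2(m) covers 1:h
3(j) covers ∅
4(h) covers 2:m
5(k) covers 4:h
6(j) covers 3:j
7(k) covers 5:k
8(k) covers 7:k
9(h) covers 8:k
10(h) covers 9:h
floor of heap: 0:k, 3:j
completions by unplaced set U, small U first (add the entries for U minus each lowest piece of U):
  |U|=1: {6}:1  {10}:1
  |U|=2: {3,6}:1  {6,10}:2  {9,10}:1
  |U|=3: {3,6,10}:3  {6,9,10}:3  {8,9,10}:1
  |U|=4: {3,6,9,10}:6  {6,8,9,10}:4  {7,8,9,10}:1
  |U|=5: {3,6,8,9,10}:10  {5,7,8,9,10}:1  {6,7,8,9,10}:5
  |U|=6: {3,6,7,8,9,10}:15  {4,5,7,8,9,10}:1  {5,6,7,8,9,10}:6
  |U|=7: {2,4,5,7,8,9,10}:1  {3,5,6,7,8,9,10}:21  {4,5,6,7,8,9,10}:7
  |U|=8: {1,2,4,5,7,8,9,10}:1  {2,4,5,6,7,8,9,10}:8  {3,4,5,6,7,8,9,10}:28
  |U|=9: {0,1,2,4,5,7,8,9,10}:1  {1,2,4,5,6,7,8,9,10}:9  {2,3,4,5,6,7,8,9,10}:36
  start at 0(k): 45
  start at 3(j): 10
sum over floor = 55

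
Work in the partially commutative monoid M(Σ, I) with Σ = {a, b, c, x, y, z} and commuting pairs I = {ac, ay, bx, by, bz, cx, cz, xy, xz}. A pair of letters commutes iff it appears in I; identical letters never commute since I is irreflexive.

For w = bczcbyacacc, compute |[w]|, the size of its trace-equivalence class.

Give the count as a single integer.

drop 0:b onto floor
drop 1:c onto {0:b}
drop 2:z onto floor
drop 3:c onto {1:c}
drop 4:b onto {3:c}
drop 5:y onto {2:z, 3:c}
drop 6:a onto {2:z, 4:b}
drop 7:c onto {4:b, 5:y}
drop 8:a onto {6:a}
drop 9:c onto {7:c}
drop 10:c onto {9:c}
ground layer = {0:b, 2:z}
drop-orders for the pieces not yet dropped (sum over which currently-grounded one goes next):
  1 to go: {8} 1  {10} 1
  2 to go: {6,8} 1  {8,10} 2  {9,10} 1
  3 to go: {6,8,10} 3  {7,9,10} 1  {8,9,10} 3
  4 to go: {5,7,9,10} 1  {6,8,9,10} 6  {7,8,9,10} 4
  5 to go: {5,7,8,9,10} 5  {6,7,8,9,10} 10
  6 to go: {4,6,7,8,9,10} 10  {5,6,7,8,9,10} 15
  7 to go: {2,5,6,7,8,9,10} 15  {4,5,6,7,8,9,10} 25
  8 to go: {2,4,5,6,7,8,9,10} 40  {3,4,5,6,7,8,9,10} 25
  9 to go: {1,3,4,5,6,7,8,9,10} 25  {2,3,4,5,6,7,8,9,10} 65
  if 0:b drops first: 90 orders
  if 2:z drops first: 25 orders
heap linearizations: 115

115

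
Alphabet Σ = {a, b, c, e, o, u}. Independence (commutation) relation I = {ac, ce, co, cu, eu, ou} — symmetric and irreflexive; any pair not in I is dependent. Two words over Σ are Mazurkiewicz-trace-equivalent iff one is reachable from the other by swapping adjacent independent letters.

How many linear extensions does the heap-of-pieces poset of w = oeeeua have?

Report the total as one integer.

0(o) covers ∅
1(e) covers 0:o
2(e) covers 1:e
3(e) covers 2:e
4(u) covers ∅
5(a) covers 3:e, 4:u
floor of heap: 0:o, 4:u
completions by unplaced set U, small U first (add the entries for U minus each lowest piece of U):
  |U|=1: {5}:1
  |U|=2: {3,5}:1  {4,5}:1
  |U|=3: {2,3,5}:1  {3,4,5}:2
  |U|=4: {1,2,3,5}:1  {2,3,4,5}:3
  start at 0(o): 4
  start at 4(u): 1
sum over floor = 5

5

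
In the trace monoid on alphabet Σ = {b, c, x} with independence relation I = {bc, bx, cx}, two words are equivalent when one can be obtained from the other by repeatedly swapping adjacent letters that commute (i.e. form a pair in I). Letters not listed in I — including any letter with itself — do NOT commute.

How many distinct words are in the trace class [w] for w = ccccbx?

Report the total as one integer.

30

#0=c has no predecessor
#1=c depends on [0:c]
#2=c depends on [1:c]
#3=c depends on [2:c]
#4=b has no predecessor
#5=x has no predecessor
sources: [0:c, 4:b, 5:x]
N(rest) = Σ N(rest − s) over sources s of rest; N(one piece) = 1:
  size 1 → [3]=1  [4]=1  [5]=1
  size 2 → [2,3]=1  [3,4]=2  [3,5]=2  [4,5]=2
  size 3 → [1,2,3]=1  [2,3,4]=3  [2,3,5]=3  [3,4,5]=6
  size 4 → [0,1,2,3]=1  [1,2,3,4]=4  [1,2,3,5]=4  [2,3,4,5]=12
  first=0(c) contributes 20
  first=4(b) contributes 5
  first=5(x) contributes 5
|[w]| = 30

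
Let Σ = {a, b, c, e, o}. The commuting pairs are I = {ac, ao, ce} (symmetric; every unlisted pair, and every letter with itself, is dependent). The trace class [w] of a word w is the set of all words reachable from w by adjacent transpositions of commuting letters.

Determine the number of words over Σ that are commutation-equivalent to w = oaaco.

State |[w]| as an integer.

#0=o has no predecessor
#1=a has no predecessor
#2=a depends on [1:a]
#3=c depends on [0:o]
#4=o depends on [3:c]
sources: [0:o, 1:a]
N(rest) = Σ N(rest − s) over sources s of rest; N(one piece) = 1:
  size 1 → [2]=1  [4]=1
  size 2 → [1,2]=1  [2,4]=2  [3,4]=1
  size 3 → [0,3,4]=1  [1,2,4]=3  [2,3,4]=3
  first=0(o) contributes 6
  first=1(a) contributes 4
|[w]| = 10

10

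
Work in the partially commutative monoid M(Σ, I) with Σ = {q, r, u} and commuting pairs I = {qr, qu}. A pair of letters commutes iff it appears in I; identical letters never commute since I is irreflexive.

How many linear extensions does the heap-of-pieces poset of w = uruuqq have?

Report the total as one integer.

#0=u has no predecessor
#1=r depends on [0:u]
#2=u depends on [1:r]
#3=u depends on [2:u]
#4=q has no predecessor
#5=q depends on [4:q]
sources: [0:u, 4:q]
N(rest) = Σ N(rest − s) over sources s of rest; N(one piece) = 1:
  size 1 → [3]=1  [5]=1
  size 2 → [2,3]=1  [3,5]=2  [4,5]=1
  size 3 → [1,2,3]=1  [2,3,5]=3  [3,4,5]=3
  size 4 → [0,1,2,3]=1  [1,2,3,5]=4  [2,3,4,5]=6
  first=0(u) contributes 10
  first=4(q) contributes 5
|[w]| = 15

15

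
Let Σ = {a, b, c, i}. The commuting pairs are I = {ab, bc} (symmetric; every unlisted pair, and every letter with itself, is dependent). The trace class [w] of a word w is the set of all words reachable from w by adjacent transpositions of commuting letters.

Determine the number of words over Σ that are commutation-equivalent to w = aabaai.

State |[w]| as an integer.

0(a) covers ∅
1(a) covers 0:a
2(b) covers ∅
3(a) covers 1:a
4(a) covers 3:a
5(i) covers 2:b, 4:a
floor of heap: 0:a, 2:b
completions by unplaced set U, small U first (add the entries for U minus each lowest piece of U):
  |U|=1: {5}:1
  |U|=2: {2,5}:1  {4,5}:1
  |U|=3: {2,4,5}:2  {3,4,5}:1
  |U|=4: {1,3,4,5}:1  {2,3,4,5}:3
  start at 0(a): 4
  start at 2(b): 1
sum over floor = 5

5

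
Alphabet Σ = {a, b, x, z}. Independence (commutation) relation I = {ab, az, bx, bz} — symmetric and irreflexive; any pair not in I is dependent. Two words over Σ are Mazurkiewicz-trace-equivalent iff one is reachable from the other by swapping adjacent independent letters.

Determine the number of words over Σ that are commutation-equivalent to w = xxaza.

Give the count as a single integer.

3

drop 0:x onto floor
drop 1:x onto {0:x}
drop 2:a onto {1:x}
drop 3:z onto {1:x}
drop 4:a onto {2:a}
ground layer = {0:x}
drop-orders for the pieces not yet dropped (sum over which currently-grounded one goes next):
  1 to go: {3} 1  {4} 1
  2 to go: {2,4} 1  {3,4} 2
  3 to go: {2,3,4} 3
  if 0:x drops first: 3 orders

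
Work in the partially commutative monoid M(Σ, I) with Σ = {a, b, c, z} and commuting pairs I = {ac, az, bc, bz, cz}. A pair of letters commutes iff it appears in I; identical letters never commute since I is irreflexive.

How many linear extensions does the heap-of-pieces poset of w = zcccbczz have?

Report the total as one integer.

280

piece 0:z — minimal
piece 1:c — minimal
piece 2:c rests on {1:c}
piece 3:c rests on {2:c}
piece 4:b — minimal
piece 5:c rests on {3:c}
piece 6:z rests on {0:z}
piece 7:z rests on {6:z}
minimal pieces: {0:z, 1:c, 4:b}
ways to finish when only these pieces remain (= sum over removing one remaining piece with nothing left below it):
  1 left: {4}→1  {5}→1  {7}→1
  2 left: {3,5}→1  {4,5}→2  {4,7}→2  {5,7}→2  {6,7}→1
  3 left: {0,6,7}→1  {2,3,5}→1  {3,4,5}→3  {3,5,7}→3  {4,5,7}→6  {4,6,7}→3  {5,6,7}→3
  4 left: {0,4,6,7}→4  {0,5,6,7}→4  {1,2,3,5}→1  {2,3,4,5}→4  {2,3,5,7}→4  {3,4,5,7}→12  {3,5,6,7}→6  {4,5,6,7}→12
  5 left: {0,3,5,6,7}→10  {0,4,5,6,7}→20  {1,2,3,4,5}→5  {1,2,3,5,7}→5  {2,3,4,5,7}→20  {2,3,5,6,7}→10  {3,4,5,6,7}→30
  6 left: {0,2,3,5,6,7}→20  {0,3,4,5,6,7}→60  {1,2,3,4,5,7}→30  {1,2,3,5,6,7}→15  {2,3,4,5,6,7}→60
  placing 0:z first → 105 extensions
  placing 1:c first → 140 extensions
  placing 4:b first → 35 extensions
total linear extensions = 280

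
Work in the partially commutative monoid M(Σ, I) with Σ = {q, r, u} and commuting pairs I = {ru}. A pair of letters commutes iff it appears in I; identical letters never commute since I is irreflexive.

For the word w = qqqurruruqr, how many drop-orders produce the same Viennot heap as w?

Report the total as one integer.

0(q) covers ∅
1(q) covers 0:q
2(q) covers 1:q
3(u) covers 2:q
4(r) covers 2:q
5(r) covers 4:r
6(u) covers 3:u
7(r) covers 5:r
8(u) covers 6:u
9(q) covers 7:r, 8:u
10(r) covers 9:q
floor of heap: 0:q
completions by unplaced set U, small U first (add the entries for U minus each lowest piece of U):
  |U|=1: {10}:1
  |U|=2: {9,10}:1
  |U|=3: {7,9,10}:1  {8,9,10}:1
  |U|=4: {5,7,9,10}:1  {6,8,9,10}:1  {7,8,9,10}:2
  |U|=5: {3,6,8,9,10}:1  {4,5,7,9,10}:1  {5,7,8,9,10}:3  {6,7,8,9,10}:3
  |U|=6: {3,6,7,8,9,10}:4  {4,5,7,8,9,10}:4  {5,6,7,8,9,10}:6
  |U|=7: {3,5,6,7,8,9,10}:10  {4,5,6,7,8,9,10}:10
  |U|=8: {3,4,5,6,7,8,9,10}:20
  |U|=9: {2,3,4,5,6,7,8,9,10}:20
  start at 0(q): 20

20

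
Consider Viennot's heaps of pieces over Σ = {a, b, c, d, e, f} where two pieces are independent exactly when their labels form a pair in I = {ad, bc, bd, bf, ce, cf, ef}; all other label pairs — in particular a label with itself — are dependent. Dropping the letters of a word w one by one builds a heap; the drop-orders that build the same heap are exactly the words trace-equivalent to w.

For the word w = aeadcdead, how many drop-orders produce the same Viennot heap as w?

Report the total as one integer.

4

piece 0:a — minimal
piece 1:e rests on {0:a}
piece 2:a rests on {1:e}
piece 3:d rests on {1:e}
piece 4:c rests on {2:a, 3:d}
piece 5:d rests on {4:c}
piece 6:e rests on {5:d}
piece 7:a rests on {6:e}
piece 8:d rests on {6:e}
minimal pieces: {0:a}
ways to finish when only these pieces remain (= sum over removing one remaining piece with nothing left below it):
  1 left: {7}→1  {8}→1
  2 left: {7,8}→2
  3 left: {6,7,8}→2
  4 left: {5,6,7,8}→2
  5 left: {4,5,6,7,8}→2
  6 left: {2,4,5,6,7,8}→2  {3,4,5,6,7,8}→2
  7 left: {2,3,4,5,6,7,8}→4
  placing 0:a first → 4 extensions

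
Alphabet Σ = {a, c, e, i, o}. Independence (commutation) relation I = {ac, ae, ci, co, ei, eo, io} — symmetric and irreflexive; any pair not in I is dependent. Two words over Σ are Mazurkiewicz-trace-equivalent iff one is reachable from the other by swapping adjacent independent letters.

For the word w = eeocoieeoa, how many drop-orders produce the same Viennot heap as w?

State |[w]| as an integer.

piece 0:e — minimal
piece 1:e rests on {0:e}
piece 2:o — minimal
piece 3:c rests on {1:e}
piece 4:o rests on {2:o}
piece 5:i — minimal
piece 6:e rests on {3:c}
piece 7:e rests on {6:e}
piece 8:o rests on {4:o}
piece 9:a rests on {5:i, 8:o}
minimal pieces: {0:e, 2:o, 5:i}
ways to finish when only these pieces remain (= sum over removing one remaining piece with nothing left below it):
  1 left: {7}→1  {9}→1
  2 left: {5,9}→1  {6,7}→1  {7,9}→2  {8,9}→1
  3 left: {3,6,7}→1  {4,8,9}→1  {5,7,9}→3  {5,8,9}→2  {6,7,9}→3  {7,8,9}→3
  4 left: {1,3,6,7}→1  {2,4,8,9}→1  {3,6,7,9}→4  {4,5,8,9}→3  {4,7,8,9}→4  {5,6,7,9}→6  {5,7,8,9}→8  {6,7,8,9}→6
  5 left: {0,1,3,6,7}→1  {1,3,6,7,9}→5  {2,4,5,8,9}→4  {2,4,7,8,9}→5  {3,5,6,7,9}→10  {3,6,7,8,9}→10  {4,5,7,8,9}→15  {4,6,7,8,9}→10  {5,6,7,8,9}→20
  6 left: {0,1,3,6,7,9}→6  {1,3,5,6,7,9}→15  {1,3,6,7,8,9}→15  {2,4,5,7,8,9}→24  {2,4,6,7,8,9}→15  {3,4,6,7,8,9}→20  {3,5,6,7,8,9}→40  {4,5,6,7,8,9}→45
  7 left: {0,1,3,5,6,7,9}→21  {0,1,3,6,7,8,9}→21  {1,3,4,6,7,8,9}→35  {1,3,5,6,7,8,9}→70  {2,3,4,6,7,8,9}→35  {2,4,5,6,7,8,9}→84  {3,4,5,6,7,8,9}→105
  8 left: {0,1,3,4,6,7,8,9}→56  {0,1,3,5,6,7,8,9}→112  {1,2,3,4,6,7,8,9}→70  {1,3,4,5,6,7,8,9}→210  {2,3,4,5,6,7,8,9}→224
  placing 0:e first → 504 extensions
  placing 2:o first → 378 extensions
  placing 5:i first → 126 extensions
total linear extensions = 1008

1008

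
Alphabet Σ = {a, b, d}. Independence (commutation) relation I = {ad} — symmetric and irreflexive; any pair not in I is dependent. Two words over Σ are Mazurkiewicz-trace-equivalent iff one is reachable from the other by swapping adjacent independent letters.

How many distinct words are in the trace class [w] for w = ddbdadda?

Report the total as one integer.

0(d) covers ∅
1(d) covers 0:d
2(b) covers 1:d
3(d) covers 2:b
4(a) covers 2:b
5(d) covers 3:d
6(d) covers 5:d
7(a) covers 4:a
floor of heap: 0:d
completions by unplaced set U, small U first (add the entries for U minus each lowest piece of U):
  |U|=1: {6}:1  {7}:1
  |U|=2: {4,7}:1  {5,6}:1  {6,7}:2
  |U|=3: {3,5,6}:1  {4,6,7}:3  {5,6,7}:3
  |U|=4: {3,5,6,7}:4  {4,5,6,7}:6
  |U|=5: {3,4,5,6,7}:10
  |U|=6: {2,3,4,5,6,7}:10
  start at 0(d): 10

10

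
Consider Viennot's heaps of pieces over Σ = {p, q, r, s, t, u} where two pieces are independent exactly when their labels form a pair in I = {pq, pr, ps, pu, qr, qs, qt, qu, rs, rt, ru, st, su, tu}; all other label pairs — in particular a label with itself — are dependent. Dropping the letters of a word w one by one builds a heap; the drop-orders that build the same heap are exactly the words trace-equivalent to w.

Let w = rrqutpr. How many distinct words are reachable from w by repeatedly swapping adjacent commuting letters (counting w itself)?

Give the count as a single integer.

420

0(r) covers ∅
1(r) covers 0:r
2(q) covers ∅
3(u) covers ∅
4(t) covers ∅
5(p) covers 4:t
6(r) covers 1:r
floor of heap: 0:r, 2:q, 3:u, 4:t
completions by unplaced set U, small U first (add the entries for U minus each lowest piece of U):
  |U|=1: {2}:1  {3}:1  {5}:1  {6}:1
  |U|=2: {1,6}:1  {2,3}:2  {2,5}:2  {2,6}:2  {3,5}:2  {3,6}:2  {4,5}:1  {5,6}:2
  |U|=3: {0,1,6}:1  {1,2,6}:3  {1,3,6}:3  {1,5,6}:3  {2,3,5}:6  {2,3,6}:6  {2,4,5}:3  {2,5,6}:6  {3,4,5}:3  {3,5,6}:6  {4,5,6}:3
  |U|=4: {0,1,2,6}:4  {0,1,3,6}:4  {0,1,5,6}:4  {1,2,3,6}:12  {1,2,5,6}:12  {1,3,5,6}:12  {1,4,5,6}:6  {2,3,4,5}:12  {2,3,5,6}:24  {2,4,5,6}:12  {3,4,5,6}:12
  |U|=5: {0,1,2,3,6}:20  {0,1,2,5,6}:20  {0,1,3,5,6}:20  {0,1,4,5,6}:10  {1,2,3,5,6}:60  {1,2,4,5,6}:30  {1,3,4,5,6}:30  {2,3,4,5,6}:60
  start at 0(r): 180
  start at 2(q): 60
  start at 3(u): 60
  start at 4(t): 120
sum over floor = 420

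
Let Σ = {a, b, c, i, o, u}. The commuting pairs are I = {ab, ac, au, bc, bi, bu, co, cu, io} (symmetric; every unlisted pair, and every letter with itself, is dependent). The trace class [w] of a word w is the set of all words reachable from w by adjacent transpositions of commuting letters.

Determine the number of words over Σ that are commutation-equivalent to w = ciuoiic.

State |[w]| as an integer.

#0=c has no predecessor
#1=i depends on [0:c]
#2=u depends on [1:i]
#3=o depends on [2:u]
#4=i depends on [2:u]
#5=i depends on [4:i]
#6=c depends on [5:i]
sources: [0:c]
N(rest) = Σ N(rest − s) over sources s of rest; N(one piece) = 1:
  size 1 → [3]=1  [6]=1
  size 2 → [3,6]=2  [5,6]=1
  size 3 → [3,5,6]=3  [4,5,6]=1
  size 4 → [3,4,5,6]=4
  size 5 → [2,3,4,5,6]=4
  first=0(c) contributes 4

4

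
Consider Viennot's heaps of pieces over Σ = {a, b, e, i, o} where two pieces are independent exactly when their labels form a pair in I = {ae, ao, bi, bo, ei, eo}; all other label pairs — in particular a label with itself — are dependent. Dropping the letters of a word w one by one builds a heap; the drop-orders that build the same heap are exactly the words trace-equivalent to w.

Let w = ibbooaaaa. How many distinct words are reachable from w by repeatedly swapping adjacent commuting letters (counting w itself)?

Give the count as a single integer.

#0=i has no predecessor
#1=b has no predecessor
#2=b depends on [1:b]
#3=o depends on [0:i]
#4=o depends on [3:o]
#5=a depends on [0:i, 2:b]
#6=a depends on [5:a]
#7=a depends on [6:a]
#8=a depends on [7:a]
sources: [0:i, 1:b]
N(rest) = Σ N(rest − s) over sources s of rest; N(one piece) = 1:
  size 1 → [4]=1  [8]=1
  size 2 → [3,4]=1  [4,8]=2  [7,8]=1
  size 3 → [3,4,8]=3  [4,7,8]=3  [6,7,8]=1
  size 4 → [3,4,7,8]=6  [4,6,7,8]=4  [5,6,7,8]=1
  size 5 → [2,5,6,7,8]=1  [3,4,6,7,8]=10  [4,5,6,7,8]=5
  size 6 → [1,2,5,6,7,8]=1  [2,4,5,6,7,8]=6  [3,4,5,6,7,8]=15
  size 7 → [0,3,4,5,6,7,8]=15  [1,2,4,5,6,7,8]=7  [2,3,4,5,6,7,8]=21
  first=0(i) contributes 28
  first=1(b) contributes 36
|[w]| = 64

64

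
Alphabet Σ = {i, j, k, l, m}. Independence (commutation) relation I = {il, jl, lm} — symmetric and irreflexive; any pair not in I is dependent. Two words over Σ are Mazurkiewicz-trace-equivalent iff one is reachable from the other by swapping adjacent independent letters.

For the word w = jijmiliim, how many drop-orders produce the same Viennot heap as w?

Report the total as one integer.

piece 0:j — minimal
piece 1:i rests on {0:j}
piece 2:j rests on {1:i}
piece 3:m rests on {2:j}
piece 4:i rests on {3:m}
piece 5:l — minimal
piece 6:i rests on {4:i}
piece 7:i rests on {6:i}
piece 8:m rests on {7:i}
minimal pieces: {0:j, 5:l}
ways to finish when only these pieces remain (= sum over removing one remaining piece with nothing left below it):
  1 left: {5}→1  {8}→1
  2 left: {5,8}→2  {7,8}→1
  3 left: {5,7,8}→3  {6,7,8}→1
  4 left: {4,6,7,8}→1  {5,6,7,8}→4
  5 left: {3,4,6,7,8}→1  {4,5,6,7,8}→5
  6 left: {2,3,4,6,7,8}→1  {3,4,5,6,7,8}→6
  7 left: {1,2,3,4,6,7,8}→1  {2,3,4,5,6,7,8}→7
  placing 0:j first → 8 extensions
  placing 5:l first → 1 extensions
total linear extensions = 9

9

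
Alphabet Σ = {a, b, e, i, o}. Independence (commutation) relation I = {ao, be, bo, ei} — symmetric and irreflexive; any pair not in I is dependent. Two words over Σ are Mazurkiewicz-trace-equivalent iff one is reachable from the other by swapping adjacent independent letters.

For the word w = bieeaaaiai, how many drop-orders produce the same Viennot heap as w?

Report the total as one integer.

6

#0=b has no predecessor
#1=i depends on [0:b]
#2=e has no predecessor
#3=e depends on [2:e]
#4=a depends on [1:i, 3:e]
#5=a depends on [4:a]
#6=a depends on [5:a]
#7=i depends on [6:a]
#8=a depends on [7:i]
#9=i depends on [8:a]
sources: [0:b, 2:e]
N(rest) = Σ N(rest − s) over sources s of rest; N(one piece) = 1:
  size 1 → [9]=1
  size 2 → [8,9]=1
  size 3 → [7,8,9]=1
  size 4 → [6,7,8,9]=1
  size 5 → [5,6,7,8,9]=1
  size 6 → [4,5,6,7,8,9]=1
  size 7 → [1,4,5,6,7,8,9]=1  [3,4,5,6,7,8,9]=1
  size 8 → [0,1,4,5,6,7,8,9]=1  [1,3,4,5,6,7,8,9]=2  [2,3,4,5,6,7,8,9]=1
  first=0(b) contributes 3
  first=2(e) contributes 3
|[w]| = 6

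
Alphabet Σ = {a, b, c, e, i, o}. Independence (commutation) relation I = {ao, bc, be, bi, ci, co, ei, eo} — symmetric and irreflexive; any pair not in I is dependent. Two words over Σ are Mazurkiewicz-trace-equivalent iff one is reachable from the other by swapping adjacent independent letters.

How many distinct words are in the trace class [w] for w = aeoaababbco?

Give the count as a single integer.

#0=a has no predecessor
#1=e depends on [0:a]
#2=o has no predecessor
#3=a depends on [1:e]
#4=a depends on [3:a]
#5=b depends on [2:o, 4:a]
#6=a depends on [5:b]
#7=b depends on [6:a]
#8=b depends on [7:b]
#9=c depends on [6:a]
#10=o depends on [8:b]
sources: [0:a, 2:o]
N(rest) = Σ N(rest − s) over sources s of rest; N(one piece) = 1:
  size 1 → [9]=1  [10]=1
  size 2 → [8,10]=1  [9,10]=2
  size 3 → [7,8,10]=1  [8,9,10]=3
  size 4 → [7,8,9,10]=4
  size 5 → [6,7,8,9,10]=4
  size 6 → [5,6,7,8,9,10]=4
  size 7 → [2,5,6,7,8,9,10]=4  [4,5,6,7,8,9,10]=4
  size 8 → [2,4,5,6,7,8,9,10]=8  [3,4,5,6,7,8,9,10]=4
  size 9 → [1,3,4,5,6,7,8,9,10]=4  [2,3,4,5,6,7,8,9,10]=12
  first=0(a) contributes 16
  first=2(o) contributes 4
|[w]| = 20

20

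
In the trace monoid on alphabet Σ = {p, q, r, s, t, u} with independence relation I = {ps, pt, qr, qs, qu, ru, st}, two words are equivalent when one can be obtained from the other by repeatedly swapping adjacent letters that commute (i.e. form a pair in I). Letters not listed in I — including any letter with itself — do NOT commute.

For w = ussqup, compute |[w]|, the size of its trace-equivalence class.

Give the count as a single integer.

5

piece 0:u — minimal
piece 1:s rests on {0:u}
piece 2:s rests on {1:s}
piece 3:q — minimal
piece 4:u rests on {2:s}
piece 5:p rests on {3:q, 4:u}
minimal pieces: {0:u, 3:q}
ways to finish when only these pieces remain (= sum over removing one remaining piece with nothing left below it):
  1 left: {5}→1
  2 left: {3,5}→1  {4,5}→1
  3 left: {2,4,5}→1  {3,4,5}→2
  4 left: {1,2,4,5}→1  {2,3,4,5}→3
  placing 0:u first → 4 extensions
  placing 3:q first → 1 extensions
total linear extensions = 5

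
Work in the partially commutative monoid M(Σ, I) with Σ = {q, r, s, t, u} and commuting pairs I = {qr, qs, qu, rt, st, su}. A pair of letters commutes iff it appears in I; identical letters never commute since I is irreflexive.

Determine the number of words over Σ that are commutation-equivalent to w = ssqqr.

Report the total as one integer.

10

drop 0:s onto floor
drop 1:s onto {0:s}
drop 2:q onto floor
drop 3:q onto {2:q}
drop 4:r onto {1:s}
ground layer = {0:s, 2:q}
drop-orders for the pieces not yet dropped (sum over which currently-grounded one goes next):
  1 to go: {3} 1  {4} 1
  2 to go: {1,4} 1  {2,3} 1  {3,4} 2
  3 to go: {0,1,4} 1  {1,3,4} 3  {2,3,4} 3
  if 0:s drops first: 6 orders
  if 2:q drops first: 4 orders
heap linearizations: 10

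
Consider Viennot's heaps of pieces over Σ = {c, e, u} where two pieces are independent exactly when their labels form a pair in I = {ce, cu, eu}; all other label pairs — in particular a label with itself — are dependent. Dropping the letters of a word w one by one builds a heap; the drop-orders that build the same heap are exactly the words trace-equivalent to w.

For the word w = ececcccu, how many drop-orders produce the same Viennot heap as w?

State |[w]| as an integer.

168

#0=e has no predecessor
#1=c has no predecessor
#2=e depends on [0:e]
#3=c depends on [1:c]
#4=c depends on [3:c]
#5=c depends on [4:c]
#6=c depends on [5:c]
#7=u has no predecessor
sources: [0:e, 1:c, 7:u]
N(rest) = Σ N(rest − s) over sources s of rest; N(one piece) = 1:
  size 1 → [2]=1  [6]=1  [7]=1
  size 2 → [0,2]=1  [2,6]=2  [2,7]=2  [5,6]=1  [6,7]=2
  size 3 → [0,2,6]=3  [0,2,7]=3  [2,5,6]=3  [2,6,7]=6  [4,5,6]=1  [5,6,7]=3
  size 4 → [0,2,5,6]=6  [0,2,6,7]=12  [2,4,5,6]=4  [2,5,6,7]=12  [3,4,5,6]=1  [4,5,6,7]=4
  size 5 → [0,2,4,5,6]=10  [0,2,5,6,7]=30  [1,3,4,5,6]=1  [2,3,4,5,6]=5  [2,4,5,6,7]=20  [3,4,5,6,7]=5
  size 6 → [0,2,3,4,5,6]=15  [0,2,4,5,6,7]=60  [1,2,3,4,5,6]=6  [1,3,4,5,6,7]=6  [2,3,4,5,6,7]=30
  first=0(e) contributes 42
  first=1(c) contributes 105
  first=7(u) contributes 21
|[w]| = 168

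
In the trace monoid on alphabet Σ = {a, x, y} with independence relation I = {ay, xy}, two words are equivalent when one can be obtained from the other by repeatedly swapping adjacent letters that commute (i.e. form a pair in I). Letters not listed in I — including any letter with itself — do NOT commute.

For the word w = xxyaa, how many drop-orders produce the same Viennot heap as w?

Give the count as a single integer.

#0=x has no predecessor
#1=x depends on [0:x]
#2=y has no predecessor
#3=a depends on [1:x]
#4=a depends on [3:a]
sources: [0:x, 2:y]
N(rest) = Σ N(rest − s) over sources s of rest; N(one piece) = 1:
  size 1 → [2]=1  [4]=1
  size 2 → [2,4]=2  [3,4]=1
  size 3 → [1,3,4]=1  [2,3,4]=3
  first=0(x) contributes 4
  first=2(y) contributes 1
|[w]| = 5

5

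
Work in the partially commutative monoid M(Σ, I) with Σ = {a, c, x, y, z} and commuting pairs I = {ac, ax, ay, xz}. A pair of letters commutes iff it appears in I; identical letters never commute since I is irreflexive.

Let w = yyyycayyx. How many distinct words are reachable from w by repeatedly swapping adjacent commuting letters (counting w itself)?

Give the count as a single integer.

9

0(y) covers ∅
1(y) covers 0:y
2(y) covers 1:y
3(y) covers 2:y
4(c) covers 3:y
5(a) covers ∅
6(y) covers 4:c
7(y) covers 6:y
8(x) covers 7:y
floor of heap: 0:y, 5:a
completions by unplaced set U, small U first (add the entries for U minus each lowest piece of U):
  |U|=1: {5}:1  {8}:1
  |U|=2: {5,8}:2  {7,8}:1
  |U|=3: {5,7,8}:3  {6,7,8}:1
  |U|=4: {4,6,7,8}:1  {5,6,7,8}:4
  |U|=5: {3,4,6,7,8}:1  {4,5,6,7,8}:5
  |U|=6: {2,3,4,6,7,8}:1  {3,4,5,6,7,8}:6
  |U|=7: {1,2,3,4,6,7,8}:1  {2,3,4,5,6,7,8}:7
  start at 0(y): 8
  start at 5(a): 1
sum over floor = 9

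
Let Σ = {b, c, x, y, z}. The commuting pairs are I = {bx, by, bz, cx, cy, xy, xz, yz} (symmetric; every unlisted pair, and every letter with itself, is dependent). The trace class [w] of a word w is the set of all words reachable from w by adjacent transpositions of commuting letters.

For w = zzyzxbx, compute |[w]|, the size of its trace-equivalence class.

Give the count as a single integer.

drop 0:z onto floor
drop 1:z onto {0:z}
drop 2:y onto floor
drop 3:z onto {1:z}
drop 4:x onto floor
drop 5:b onto floor
drop 6:x onto {4:x}
ground layer = {0:z, 2:y, 4:x, 5:b}
drop-orders for the pieces not yet dropped (sum over which currently-grounded one goes next):
  1 to go: {2} 1  {3} 1  {5} 1  {6} 1
  2 to go: {1,3} 1  {2,3} 2  {2,5} 2  {2,6} 2  {3,5} 2  {3,6} 2  {4,6} 1  {5,6} 2
  3 to go: {0,1,3} 1  {1,2,3} 3  {1,3,5} 3  {1,3,6} 3  {2,3,5} 6  {2,3,6} 6  {2,4,6} 3  {2,5,6} 6  {3,4,6} 3  {3,5,6} 6  {4,5,6} 3
  4 to go: {0,1,2,3} 4  {0,1,3,5} 4  {0,1,3,6} 4  {1,2,3,5} 12  {1,2,3,6} 12  {1,3,4,6} 6  {1,3,5,6} 12  {2,3,4,6} 12  {2,3,5,6} 24  {2,4,5,6} 12  {3,4,5,6} 12
  5 to go: {0,1,2,3,5} 20  {0,1,2,3,6} 20  {0,1,3,4,6} 10  {0,1,3,5,6} 20  {1,2,3,4,6} 30  {1,2,3,5,6} 60  {1,3,4,5,6} 30  {2,3,4,5,6} 60
  if 0:z drops first: 180 orders
  if 2:y drops first: 60 orders
  if 4:x drops first: 120 orders
  if 5:b drops first: 60 orders
heap linearizations: 420

420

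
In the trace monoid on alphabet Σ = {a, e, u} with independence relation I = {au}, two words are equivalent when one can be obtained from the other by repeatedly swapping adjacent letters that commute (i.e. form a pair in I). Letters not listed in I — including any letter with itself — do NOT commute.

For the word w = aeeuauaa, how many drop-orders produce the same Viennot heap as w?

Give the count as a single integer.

#0=a has no predecessor
#1=e depends on [0:a]
#2=e depends on [1:e]
#3=u depends on [2:e]
#4=a depends on [2:e]
#5=u depends on [3:u]
#6=a depends on [4:a]
#7=a depends on [6:a]
sources: [0:a]
N(rest) = Σ N(rest − s) over sources s of rest; N(one piece) = 1:
  size 1 → [5]=1  [7]=1
  size 2 → [3,5]=1  [5,7]=2  [6,7]=1
  size 3 → [3,5,7]=3  [4,6,7]=1  [5,6,7]=3
  size 4 → [3,5,6,7]=6  [4,5,6,7]=4
  size 5 → [3,4,5,6,7]=10
  size 6 → [2,3,4,5,6,7]=10
  first=0(a) contributes 10

10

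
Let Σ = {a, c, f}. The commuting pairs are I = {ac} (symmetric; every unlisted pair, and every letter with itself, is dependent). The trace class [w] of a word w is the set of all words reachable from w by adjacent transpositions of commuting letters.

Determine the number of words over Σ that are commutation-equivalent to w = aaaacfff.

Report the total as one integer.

drop 0:a onto floor
drop 1:a onto {0:a}
drop 2:a onto {1:a}
drop 3:a onto {2:a}
drop 4:c onto floor
drop 5:f onto {3:a, 4:c}
drop 6:f onto {5:f}
drop 7:f onto {6:f}
ground layer = {0:a, 4:c}
drop-orders for the pieces not yet dropped (sum over which currently-grounded one goes next):
  1 to go: {7} 1
  2 to go: {6,7} 1
  3 to go: {5,6,7} 1
  4 to go: {3,5,6,7} 1  {4,5,6,7} 1
  5 to go: {2,3,5,6,7} 1  {3,4,5,6,7} 2
  6 to go: {1,2,3,5,6,7} 1  {2,3,4,5,6,7} 3
  if 0:a drops first: 4 orders
  if 4:c drops first: 1 orders
heap linearizations: 5

5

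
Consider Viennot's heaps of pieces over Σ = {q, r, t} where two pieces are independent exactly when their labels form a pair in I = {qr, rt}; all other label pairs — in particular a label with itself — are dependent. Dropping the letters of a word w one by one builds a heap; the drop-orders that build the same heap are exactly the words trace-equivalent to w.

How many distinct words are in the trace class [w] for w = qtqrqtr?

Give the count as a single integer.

#0=q has no predecessor
#1=t depends on [0:q]
#2=q depends on [1:t]
#3=r has no predecessor
#4=q depends on [2:q]
#5=t depends on [4:q]
#6=r depends on [3:r]
sources: [0:q, 3:r]
N(rest) = Σ N(rest − s) over sources s of rest; N(one piece) = 1:
  size 1 → [5]=1  [6]=1
  size 2 → [3,6]=1  [4,5]=1  [5,6]=2
  size 3 → [2,4,5]=1  [3,5,6]=3  [4,5,6]=3
  size 4 → [1,2,4,5]=1  [2,4,5,6]=4  [3,4,5,6]=6
  size 5 → [0,1,2,4,5]=1  [1,2,4,5,6]=5  [2,3,4,5,6]=10
  first=0(q) contributes 15
  first=3(r) contributes 6
|[w]| = 21

21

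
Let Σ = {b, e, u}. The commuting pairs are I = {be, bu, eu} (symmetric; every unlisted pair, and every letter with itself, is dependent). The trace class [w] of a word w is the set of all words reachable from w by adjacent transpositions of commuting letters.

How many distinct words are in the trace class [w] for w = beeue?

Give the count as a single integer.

20

piece 0:b — minimal
piece 1:e — minimal
piece 2:e rests on {1:e}
piece 3:u — minimal
piece 4:e rests on {2:e}
minimal pieces: {0:b, 1:e, 3:u}
ways to finish when only these pieces remain (= sum over removing one remaining piece with nothing left below it):
  1 left: {0}→1  {3}→1  {4}→1
  2 left: {0,3}→2  {0,4}→2  {2,4}→1  {3,4}→2
  3 left: {0,2,4}→3  {0,3,4}→6  {1,2,4}→1  {2,3,4}→3
  placing 0:b first → 4 extensions
  placing 1:e first → 12 extensions
  placing 3:u first → 4 extensions
total linear extensions = 20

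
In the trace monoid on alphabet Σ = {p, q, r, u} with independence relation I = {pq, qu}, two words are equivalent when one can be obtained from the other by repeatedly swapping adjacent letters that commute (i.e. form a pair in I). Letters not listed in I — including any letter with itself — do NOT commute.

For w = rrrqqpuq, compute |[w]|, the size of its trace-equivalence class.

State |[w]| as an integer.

#0=r has no predecessor
#1=r depends on [0:r]
#2=r depends on [1:r]
#3=q depends on [2:r]
#4=q depends on [3:q]
#5=p depends on [2:r]
#6=u depends on [5:p]
#7=q depends on [4:q]
sources: [0:r]
N(rest) = Σ N(rest − s) over sources s of rest; N(one piece) = 1:
  size 1 → [6]=1  [7]=1
  size 2 → [4,7]=1  [5,6]=1  [6,7]=2
  size 3 → [3,4,7]=1  [4,6,7]=3  [5,6,7]=3
  size 4 → [3,4,6,7]=4  [4,5,6,7]=6
  size 5 → [3,4,5,6,7]=10
  size 6 → [2,3,4,5,6,7]=10
  first=0(r) contributes 10

10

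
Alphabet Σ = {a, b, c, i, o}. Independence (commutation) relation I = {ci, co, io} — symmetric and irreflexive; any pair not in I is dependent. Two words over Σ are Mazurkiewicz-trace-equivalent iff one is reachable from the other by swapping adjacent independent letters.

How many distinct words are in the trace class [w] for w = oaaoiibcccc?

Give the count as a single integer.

drop 0:o onto floor
drop 1:a onto {0:o}
drop 2:a onto {1:a}
drop 3:o onto {2:a}
drop 4:i onto {2:a}
drop 5:i onto {4:i}
drop 6:b onto {3:o, 5:i}
drop 7:c onto {6:b}
drop 8:c onto {7:c}
drop 9:c onto {8:c}
drop 10:c onto {9:c}
ground layer = {0:o}
drop-orders for the pieces not yet dropped (sum over which currently-grounded one goes next):
  1 to go: {10} 1
  2 to go: {9,10} 1
  3 to go: {8,9,10} 1
  4 to go: {7,8,9,10} 1
  5 to go: {6,7,8,9,10} 1
  6 to go: {3,6,7,8,9,10} 1  {5,6,7,8,9,10} 1
  7 to go: {3,5,6,7,8,9,10} 2  {4,5,6,7,8,9,10} 1
  8 to go: {3,4,5,6,7,8,9,10} 3
  9 to go: {2,3,4,5,6,7,8,9,10} 3
  if 0:o drops first: 3 orders

3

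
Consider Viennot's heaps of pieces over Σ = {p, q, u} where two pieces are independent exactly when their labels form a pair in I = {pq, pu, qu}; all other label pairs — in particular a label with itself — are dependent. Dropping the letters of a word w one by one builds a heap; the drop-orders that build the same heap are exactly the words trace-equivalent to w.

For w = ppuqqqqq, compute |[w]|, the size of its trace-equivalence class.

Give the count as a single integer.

168

piece 0:p — minimal
piece 1:p rests on {0:p}
piece 2:u — minimal
piece 3:q — minimal
piece 4:q rests on {3:q}
piece 5:q rests on {4:q}
piece 6:q rests on {5:q}
piece 7:q rests on {6:q}
minimal pieces: {0:p, 2:u, 3:q}
ways to finish when only these pieces remain (= sum over removing one remaining piece with nothing left below it):
  1 left: {1}→1  {2}→1  {7}→1
  2 left: {0,1}→1  {1,2}→2  {1,7}→2  {2,7}→2  {6,7}→1
  3 left: {0,1,2}→3  {0,1,7}→3  {1,2,7}→6  {1,6,7}→3  {2,6,7}→3  {5,6,7}→1
  4 left: {0,1,2,7}→12  {0,1,6,7}→6  {1,2,6,7}→12  {1,5,6,7}→4  {2,5,6,7}→4  {4,5,6,7}→1
  5 left: {0,1,2,6,7}→30  {0,1,5,6,7}→10  {1,2,5,6,7}→20  {1,4,5,6,7}→5  {2,4,5,6,7}→5  {3,4,5,6,7}→1
  6 left: {0,1,2,5,6,7}→60  {0,1,4,5,6,7}→15  {1,2,4,5,6,7}→30  {1,3,4,5,6,7}→6  {2,3,4,5,6,7}→6
  placing 0:p first → 42 extensions
  placing 2:u first → 21 extensions
  placing 3:q first → 105 extensions
total linear extensions = 168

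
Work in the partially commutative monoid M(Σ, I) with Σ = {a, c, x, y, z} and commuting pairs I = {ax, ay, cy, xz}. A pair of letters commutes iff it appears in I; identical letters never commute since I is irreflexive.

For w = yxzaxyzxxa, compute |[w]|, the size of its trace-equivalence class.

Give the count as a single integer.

66

0(y) covers ∅
1(x) covers 0:y
2(z) covers 0:y
3(a) covers 2:z
4(x) covers 1:x
5(y) covers 2:z, 4:x
6(z) covers 3:a, 5:y
7(x) covers 5:y
8(x) covers 7:x
9(a) covers 6:z
floor of heap: 0:y
completions by unplaced set U, small U first (add the entries for U minus each lowest piece of U):
  |U|=1: {8}:1  {9}:1
  |U|=2: {6,9}:1  {7,8}:1  {8,9}:2
  |U|=3: {3,6,9}:1  {6,8,9}:3  {7,8,9}:3
  |U|=4: {3,6,8,9}:4  {6,7,8,9}:6
  |U|=5: {3,6,7,8,9}:10  {5,6,7,8,9}:6
  |U|=6: {3,5,6,7,8,9}:16  {4,5,6,7,8,9}:6
  |U|=7: {1,4,5,6,7,8,9}:6  {2,3,5,6,7,8,9}:16  {3,4,5,6,7,8,9}:22
  |U|=8: {1,3,4,5,6,7,8,9}:28  {2,3,4,5,6,7,8,9}:38
  start at 0(y): 66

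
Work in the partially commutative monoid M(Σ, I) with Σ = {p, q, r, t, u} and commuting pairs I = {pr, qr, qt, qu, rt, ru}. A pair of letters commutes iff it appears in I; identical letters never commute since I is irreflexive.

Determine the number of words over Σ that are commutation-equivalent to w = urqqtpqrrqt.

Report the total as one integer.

0(u) covers ∅
1(r) covers ∅
2(q) covers ∅
3(q) covers 2:q
4(t) covers 0:u
5(p) covers 3:q, 4:t
6(q) covers 5:p
7(r) covers 1:r
8(r) covers 7:r
9(q) covers 6:q
10(t) covers 5:p
floor of heap: 0:u, 1:r, 2:q
completions by unplaced set U, small U first (add the entries for U minus each lowest piece of U):
  |U|=1: {8}:1  {9}:1  {10}:1
  |U|=2: {6,9}:1  {7,8}:1  {8,9}:2  {8,10}:2  {9,10}:2
  |U|=3: {1,7,8}:1  {6,8,9}:3  {6,9,10}:3  {7,8,9}:3  {7,8,10}:3  {8,9,10}:6
  |U|=4: {1,7,8,9}:4  {1,7,8,10}:4  {5,6,9,10}:3  {6,7,8,9}:6  {6,8,9,10}:12  {7,8,9,10}:12
  |U|=5: {1,6,7,8,9}:10  {1,7,8,9,10}:20  {3,5,6,9,10}:3  {4,5,6,9,10}:3  {5,6,8,9,10}:15  {6,7,8,9,10}:30
  |U|=6: {0,4,5,6,9,10}:3  {1,6,7,8,9,10}:60  {2,3,5,6,9,10}:3  {3,4,5,6,9,10}:6  {3,5,6,8,9,10}:18  {4,5,6,8,9,10}:18  {5,6,7,8,9,10}:45
  |U|=7: {0,3,4,5,6,9,10}:9  {0,4,5,6,8,9,10}:21  {1,5,6,7,8,9,10}:105  {2,3,4,5,6,9,10}:9  {2,3,5,6,8,9,10}:21  {3,4,5,6,8,9,10}:42  {3,5,6,7,8,9,10}:63  {4,5,6,7,8,9,10}:63
  |U|=8: {0,2,3,4,5,6,9,10}:18  {0,3,4,5,6,8,9,10}:72  {0,4,5,6,7,8,9,10}:84  {1,3,5,6,7,8,9,10}:168  {1,4,5,6,7,8,9,10}:168  {2,3,4,5,6,8,9,10}:72  {2,3,5,6,7,8,9,10}:84  {3,4,5,6,7,8,9,10}:168
  |U|=9: {0,1,4,5,6,7,8,9,10}:252  {0,2,3,4,5,6,8,9,10}:162  {0,3,4,5,6,7,8,9,10}:324  {1,2,3,5,6,7,8,9,10}:252  {1,3,4,5,6,7,8,9,10}:504  {2,3,4,5,6,7,8,9,10}:324
  start at 0(u): 1080
  start at 1(r): 810
  start at 2(q): 1080
sum over floor = 2970

2970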